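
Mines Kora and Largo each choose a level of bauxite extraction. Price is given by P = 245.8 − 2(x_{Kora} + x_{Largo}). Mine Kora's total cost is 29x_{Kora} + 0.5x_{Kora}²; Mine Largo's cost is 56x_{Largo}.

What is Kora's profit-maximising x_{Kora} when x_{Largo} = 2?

Mine Kora's profit: π = x_{Kora}(245.8 − 2(x_{Kora} + x_{Largo})) − 29x_{Kora} − 0.5x_{Kora}².
∂π/∂x_{Kora} = 216.8 − 5x_{Kora} − 2x_{Largo} = 0, so x_{Kora} = 43.36 − 0.4x_{Largo}.
At x_{Largo} = 2: x_{Kora} = 43.36 − 0.4·2 = 42.56.

42.56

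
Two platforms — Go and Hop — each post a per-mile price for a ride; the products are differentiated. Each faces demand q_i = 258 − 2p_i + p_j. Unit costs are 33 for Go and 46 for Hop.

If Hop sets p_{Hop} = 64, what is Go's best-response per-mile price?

Go's profit: π = (p_{Go} − 33)(258 − 2p_{Go} + p_{Hop}).
∂π/∂p_{Go} = 324 − 4p_{Go} + p_{Hop} = 0 ⇒ p_{Go} = 81 + 0.25p_{Hop}.
At p_{Hop} = 64: p_{Go} = 81 + 0.25·64 = 97.

97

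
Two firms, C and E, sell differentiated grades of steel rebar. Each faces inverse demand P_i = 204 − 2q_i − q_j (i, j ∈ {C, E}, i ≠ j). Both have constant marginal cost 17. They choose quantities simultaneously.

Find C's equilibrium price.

91.8

Firm C's profit: π = q_C(204 − 2q_C − q_E) − 17q_C.
∂π/∂q_C = 187 − 4q_C − q_E = 0 ⇒ q_C = 46.75 − 0.25q_E.
Setting q_C = q_E in the reaction function: q_C = 46.75 − 0.25q_C, so q_C = 46.75 / 1.25 = 37.4.
P_C = 204 − 2·37.4 − 37.4 = 91.8.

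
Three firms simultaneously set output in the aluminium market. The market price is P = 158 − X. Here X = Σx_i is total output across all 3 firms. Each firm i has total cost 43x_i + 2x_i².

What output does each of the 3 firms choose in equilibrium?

A representative firm's profit is π_i = x_i(158 − X) − 43x_i − 2x_i², with X = x_i + Σ_{j≠i} x_j.
First-order condition: 115 − 6x_i − Σ_{j≠i} x_j = 0.
In a symmetric equilibrium every firm chooses the same x, so Σ_{j≠i} x_j = 2x. The condition becomes 115 − 8x = 0, giving x = 115/8 = 14.375.

14.375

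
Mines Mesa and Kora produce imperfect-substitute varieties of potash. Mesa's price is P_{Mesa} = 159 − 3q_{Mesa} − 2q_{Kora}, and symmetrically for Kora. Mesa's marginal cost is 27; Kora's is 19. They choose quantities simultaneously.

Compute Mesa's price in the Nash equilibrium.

75

Mine Mesa's profit: π = q_{Mesa}(159 − 3q_{Mesa} − 2q_{Kora}) − 27q_{Mesa}.
∂π/∂q_{Mesa} = 132 − 6q_{Mesa} − 2q_{Kora} = 0 ⇒ q_{Mesa} = 22 − (1/3)q_{Kora}.
Similarly q_{Kora} = 70/3 − (1/3)q_{Mesa}.
Solving the two reaction functions simultaneously: (1 − (−1/3)(−1/3))q_{Mesa} = 22 − (1/3)·(70/3), so (8/9)q_{Mesa} = 128/9 and q_{Mesa} = 16.
Then q_{Kora} = 70/3 − (1/3)·16 = 18.
P_{Mesa} = 159 − 3·16 − 2·18 = 75.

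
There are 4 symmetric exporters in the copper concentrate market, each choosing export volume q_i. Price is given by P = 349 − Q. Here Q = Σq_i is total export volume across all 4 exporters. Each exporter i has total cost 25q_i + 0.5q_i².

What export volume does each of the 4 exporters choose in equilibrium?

A representative exporter's profit is π_i = q_i(349 − Q) − 25q_i − 0.5q_i², with Q = q_i + Σ_{j≠i} q_j.
First-order condition: 324 − 3q_i − Σ_{j≠i} q_j = 0.
In a symmetric equilibrium every exporter chooses the same q, so Σ_{j≠i} q_j = 3q. The condition becomes 324 − 6q = 0, giving q = 324/6 = 54.

54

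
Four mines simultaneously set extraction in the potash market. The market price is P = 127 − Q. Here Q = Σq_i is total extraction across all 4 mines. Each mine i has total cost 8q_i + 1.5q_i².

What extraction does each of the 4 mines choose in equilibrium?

A representative mine's profit is π_i = q_i(127 − Q) − 8q_i − 1.5q_i², with Q = q_i + Σ_{j≠i} q_j.
First-order condition: 119 − 5q_i − Σ_{j≠i} q_j = 0.
With identical mines, set every q_j = q: then 119 − 5q − 3q = 0, i.e. q = 119/8 = 14.875.

14.875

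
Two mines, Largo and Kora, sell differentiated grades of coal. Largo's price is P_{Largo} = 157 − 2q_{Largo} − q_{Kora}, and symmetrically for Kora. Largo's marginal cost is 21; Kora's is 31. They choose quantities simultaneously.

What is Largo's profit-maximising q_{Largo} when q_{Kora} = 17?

Mine Largo's profit: π = q_{Largo}(157 − 2q_{Largo} − q_{Kora}) − 21q_{Largo}.
∂π/∂q_{Largo} = 136 − 4q_{Largo} − q_{Kora} = 0 ⇒ q_{Largo} = 34 − 0.25q_{Kora}.
At q_{Kora} = 17: q_{Largo} = 34 − 0.25·17 = 29.75.

29.75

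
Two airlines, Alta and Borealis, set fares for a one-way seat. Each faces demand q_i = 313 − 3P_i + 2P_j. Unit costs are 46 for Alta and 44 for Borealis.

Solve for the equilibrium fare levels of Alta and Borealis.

112.375, 111.625

Alta's profit: π = (P_{Alta} − 46)(313 − 3P_{Alta} + 2P_{Borealis}).
∂π/∂P_{Alta} = 451 − 6P_{Alta} + 2P_{Borealis} = 0 ⇒ P_{Alta} = 451/6 + (1/3)P_{Borealis}.
Similarly P_{Borealis} = 445/6 + (1/3)P_{Alta}.
Plugging P_{Borealis} into Alta's best response: P_{Alta} = 451/6 + (1/3)(445/6 + (1/3)P_{Alta}) ⇒ (8/9)P_{Alta} = 899/9, so P_{Alta} = 112.375.
Then P_{Borealis} = 445/6 + (1/3)·112.375 = 111.625.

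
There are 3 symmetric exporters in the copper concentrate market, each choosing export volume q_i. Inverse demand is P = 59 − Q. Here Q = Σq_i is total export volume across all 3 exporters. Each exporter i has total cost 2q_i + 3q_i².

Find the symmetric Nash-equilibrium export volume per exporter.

5.7

A representative exporter's profit is π_i = q_i(59 − Q) − 2q_i − 3q_i², with Q = q_i + Σ_{j≠i} q_j.
First-order condition: 57 − 8q_i − Σ_{j≠i} q_j = 0.
In a symmetric equilibrium every exporter chooses the same q, so Σ_{j≠i} q_j = 2q. The condition becomes 57 − 10q = 0, giving q = 57/10 = 5.7.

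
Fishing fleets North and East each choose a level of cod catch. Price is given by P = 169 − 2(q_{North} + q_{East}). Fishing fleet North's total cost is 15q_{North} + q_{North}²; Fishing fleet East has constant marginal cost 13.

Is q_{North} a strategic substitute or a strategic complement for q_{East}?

Fishing fleet North's profit: π = q_{North}(169 − 2(q_{North} + q_{East})) − 15q_{North} − q_{North}².
∂π/∂q_{North} = 154 − 6q_{North} − 2q_{East} = 0, so q_{North} = 77/3 − (1/3)q_{East}.
The best-response slope dq_{North}/dq_{East} = −1/3 < 0: the reaction function is downward-sloping, so the choices are strategic substitutes.

strategic substitutes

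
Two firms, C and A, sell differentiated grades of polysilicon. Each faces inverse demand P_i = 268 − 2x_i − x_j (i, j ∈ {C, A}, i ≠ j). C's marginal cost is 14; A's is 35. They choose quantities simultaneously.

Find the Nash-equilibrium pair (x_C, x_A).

Firm C's profit: π = x_C(268 − 2x_C − x_A) − 14x_C.
∂π/∂x_C = 254 − 4x_C − x_A = 0 ⇒ x_C = 63.5 − 0.25x_A.
Similarly x_A = 58.25 − 0.25x_C.
Plugging x_A into C's best response: x_C = 63.5 − 0.25(58.25 − 0.25x_C) ⇒ 0.9375x_C = 48.9375, so x_C = 52.2.
Then x_A = 58.25 − 0.25·52.2 = 45.2.

52.2, 45.2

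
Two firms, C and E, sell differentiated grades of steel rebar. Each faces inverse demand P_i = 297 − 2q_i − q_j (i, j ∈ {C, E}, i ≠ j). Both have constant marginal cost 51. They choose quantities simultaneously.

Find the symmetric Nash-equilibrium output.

Firm C's profit: π = q_C(297 − 2q_C − q_E) − 51q_C.
∂π/∂q_C = 246 − 4q_C − q_E = 0 ⇒ q_C = 61.5 − 0.25q_E.
The game is symmetric, so in equilibrium q_E = q_C: the reaction function gives 1.25q_C = 61.5, hence q_C = 49.2.

49.2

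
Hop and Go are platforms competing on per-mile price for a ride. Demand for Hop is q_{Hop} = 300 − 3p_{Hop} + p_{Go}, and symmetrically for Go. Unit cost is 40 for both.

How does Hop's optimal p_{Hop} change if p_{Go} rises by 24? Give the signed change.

4

Hop's profit: π = (p_{Hop} − 40)(300 − 3p_{Hop} + p_{Go}).
∂π/∂p_{Hop} = 420 − 6p_{Hop} + p_{Go} = 0 ⇒ p_{Hop} = 70 + (1/6)p_{Go}.
The reaction-function slope is 1/6, so a 24-unit rise in p_{Go} moves p_{Hop} by 1/6 × 24 = 4. Hop's best response rises — the actions are strategic complements.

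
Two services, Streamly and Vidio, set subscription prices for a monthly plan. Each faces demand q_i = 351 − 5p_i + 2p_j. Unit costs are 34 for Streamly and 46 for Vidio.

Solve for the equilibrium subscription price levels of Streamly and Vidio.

Streamly's profit: π = (p_{Streamly} − 34)(351 − 5p_{Streamly} + 2p_{Vidio}).
∂π/∂p_{Streamly} = 521 − 10p_{Streamly} + 2p_{Vidio} = 0 ⇒ p_{Streamly} = 52.1 + 0.2p_{Vidio}.
Similarly p_{Vidio} = 58.1 + 0.2p_{Streamly}.
Substituting the second reaction function into the first: p_{Streamly} = 52.1 + 0.2(58.1 + 0.2p_{Streamly}), which gives 0.96p_{Streamly} = 63.72 ⇒ p_{Streamly} = 66.375.
Then p_{Vidio} = 58.1 + 0.2·66.375 = 71.375.

66.375, 71.375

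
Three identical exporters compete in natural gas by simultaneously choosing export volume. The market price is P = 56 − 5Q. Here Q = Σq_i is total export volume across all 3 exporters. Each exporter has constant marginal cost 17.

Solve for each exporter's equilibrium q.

A representative exporter's profit is π_i = q_i(56 − 5Q) − 17q_i, with Q = q_i + Σ_{j≠i} q_j.
First-order condition: 39 − 10q_i − 5Σ_{j≠i} q_j = 0.
In a symmetric equilibrium every exporter chooses the same q, so Σ_{j≠i} q_j = 2q. The condition becomes 39 − 20q = 0, giving q = 39/20 = 1.95.

1.95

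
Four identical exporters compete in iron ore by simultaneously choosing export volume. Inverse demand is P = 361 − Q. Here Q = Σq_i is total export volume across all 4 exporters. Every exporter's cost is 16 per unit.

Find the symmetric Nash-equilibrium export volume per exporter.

69

A representative exporter's profit is π_i = q_i(361 − Q) − 16q_i, with Q = q_i + Σ_{j≠i} q_j.
First-order condition: 345 − 2q_i − Σ_{j≠i} q_j = 0.
Imposing symmetry (q_j = q for all j) turns Σ_{j≠i} q_j into 3q, so 345 = 5q and q = 69.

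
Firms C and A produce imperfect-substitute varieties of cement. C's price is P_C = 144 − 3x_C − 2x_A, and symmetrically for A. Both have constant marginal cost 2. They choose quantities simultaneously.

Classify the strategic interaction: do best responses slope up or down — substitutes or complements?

Firm C's profit: π = x_C(144 − 3x_C − 2x_A) − 2x_C.
∂π/∂x_C = 142 − 6x_C − 2x_A = 0 ⇒ x_C = 71/3 − (1/3)x_A.
The best-response slope dx_C/dx_A = −1/3 < 0: the reaction function is downward-sloping, so the choices are strategic substitutes.

strategic substitutes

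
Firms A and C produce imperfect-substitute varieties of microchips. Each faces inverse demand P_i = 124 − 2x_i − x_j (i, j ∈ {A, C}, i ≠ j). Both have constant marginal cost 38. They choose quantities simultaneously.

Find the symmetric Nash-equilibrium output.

Firm A's profit: π = x_A(124 − 2x_A − x_C) − 38x_A.
∂π/∂x_A = 86 − 4x_A − x_C = 0 ⇒ x_A = 21.5 − 0.25x_C.
Setting x_A = x_C in the reaction function: x_A = 21.5 − 0.25x_A, so x_A = 21.5 / 1.25 = 17.2.

17.2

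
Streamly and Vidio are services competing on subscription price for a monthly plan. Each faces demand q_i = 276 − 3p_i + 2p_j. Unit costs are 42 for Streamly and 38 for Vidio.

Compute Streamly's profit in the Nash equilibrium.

Streamly's profit: π = (p_{Streamly} − 42)(276 − 3p_{Streamly} + 2p_{Vidio}).
∂π/∂p_{Streamly} = 402 − 6p_{Streamly} + 2p_{Vidio} = 0 ⇒ p_{Streamly} = 67 + (1/3)p_{Vidio}.
Similarly p_{Vidio} = 65 + (1/3)p_{Streamly}.
Substituting the second reaction function into the first: p_{Streamly} = 67 + (1/3)(65 + (1/3)p_{Streamly}), which gives (8/9)p_{Streamly} = 266/3 ⇒ p_{Streamly} = 99.75.
Then p_{Vidio} = 65 + (1/3)·99.75 = 98.25.
q_{Streamly} = 276 − 3·99.75 + 2·98.25 = 173.25.
Profit = (99.75 − 42)·173.25 = 10005.1875.

10005.1875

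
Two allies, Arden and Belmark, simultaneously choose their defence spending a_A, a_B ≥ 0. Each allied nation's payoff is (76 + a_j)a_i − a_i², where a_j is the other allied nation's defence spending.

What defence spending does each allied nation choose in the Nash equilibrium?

76

Arden's payoff is (76 + a_B)a_A − a_A².
∂π/∂a_A = 76 + a_B − 2a_A = 0, so a_A = 38 + 0.5a_B.
The game is symmetric, so in equilibrium a_B = a_A: the reaction function gives 0.5a_A = 38, hence a_A = 76.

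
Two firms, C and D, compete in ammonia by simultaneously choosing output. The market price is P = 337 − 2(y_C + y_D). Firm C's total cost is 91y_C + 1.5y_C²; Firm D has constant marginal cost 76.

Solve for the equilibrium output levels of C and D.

Firm C's profit: π = y_C(337 − 2(y_C + y_D)) − 91y_C − 1.5y_C².
∂π/∂y_C = 246 − 7y_C − 2y_D = 0, so y_C = 246/7 − (2/7)y_D.
For D: ∂π/∂y_D = 261 − 4y_D − 2y_C = 0 ⇒ y_D = 65.25 − 0.5y_C.
Solving the two reaction functions simultaneously: (1 − (−2/7)(−0.5))y_C = 246/7 − (2/7)·65.25, so (6/7)y_C = 16.5 and y_C = 19.25.
Then y_D = 65.25 − 0.5·19.25 = 55.625.

19.25, 55.625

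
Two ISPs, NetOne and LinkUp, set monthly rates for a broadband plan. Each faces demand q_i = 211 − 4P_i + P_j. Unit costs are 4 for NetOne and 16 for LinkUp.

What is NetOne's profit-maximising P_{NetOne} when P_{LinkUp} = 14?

NetOne's profit: π = (P_{NetOne} − 4)(211 − 4P_{NetOne} + P_{LinkUp}).
∂π/∂P_{NetOne} = 227 − 8P_{NetOne} + P_{LinkUp} = 0 ⇒ P_{NetOne} = 28.375 + 0.125P_{LinkUp}.
At P_{LinkUp} = 14: P_{NetOne} = 28.375 + 0.125·14 = 30.125.

30.125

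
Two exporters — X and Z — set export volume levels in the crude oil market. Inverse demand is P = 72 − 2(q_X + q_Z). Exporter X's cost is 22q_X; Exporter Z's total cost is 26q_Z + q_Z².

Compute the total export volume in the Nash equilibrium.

14.6

Exporter X's profit: π = q_X(72 − 2(q_X + q_Z)) − 22q_X.
∂π/∂q_X = 50 − 4q_X − 2q_Z = 0, so q_X = 12.5 − 0.5q_Z.
For Z: ∂π/∂q_Z = 46 − 6q_Z − 2q_X = 0 ⇒ q_Z = 23/3 − (1/3)q_X.
Plugging q_Z into X's best response: q_X = 12.5 − 0.5(23/3 − (1/3)q_X) ⇒ (5/6)q_X = 26/3, so q_X = 10.4.
Then q_Z = 23/3 − (1/3)·10.4 = 4.2.
Total export volume: 10.4 + 4.2 = 14.6.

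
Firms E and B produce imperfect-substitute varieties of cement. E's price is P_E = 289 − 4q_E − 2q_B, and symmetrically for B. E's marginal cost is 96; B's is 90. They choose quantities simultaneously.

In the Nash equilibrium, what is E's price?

Firm E's profit: π = q_E(289 − 4q_E − 2q_B) − 96q_E.
∂π/∂q_E = 193 − 8q_E − 2q_B = 0 ⇒ q_E = 24.125 − 0.25q_B.
Similarly q_B = 24.875 − 0.25q_E.
Substituting the second reaction function into the first: q_E = 24.125 − 0.25(24.875 − 0.25q_E), which gives 0.9375q_E = 573/32 ⇒ q_E = 19.1.
Then q_B = 24.875 − 0.25·19.1 = 20.1.
P_E = 289 − 4·19.1 − 2·20.1 = 172.4.

172.4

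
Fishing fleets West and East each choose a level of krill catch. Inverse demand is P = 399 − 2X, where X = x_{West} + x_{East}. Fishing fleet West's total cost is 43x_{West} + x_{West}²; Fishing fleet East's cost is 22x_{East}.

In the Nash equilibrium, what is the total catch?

111

Fishing fleet West's profit: π = x_{West}(399 − 2(x_{West} + x_{East})) − 43x_{West} − x_{West}².
∂π/∂x_{West} = 356 − 6x_{West} − 2x_{East} = 0, so x_{West} = 178/3 − (1/3)x_{East}.
For East: ∂π/∂x_{East} = 377 − 4x_{East} − 2x_{West} = 0 ⇒ x_{East} = 94.25 − 0.5x_{West}.
Plugging x_{East} into West's best response: x_{West} = 178/3 − (1/3)(94.25 − 0.5x_{West}) ⇒ (5/6)x_{West} = 335/12, so x_{West} = 33.5.
Then x_{East} = 94.25 − 0.5·33.5 = 77.5.
Total catch: 33.5 + 77.5 = 111.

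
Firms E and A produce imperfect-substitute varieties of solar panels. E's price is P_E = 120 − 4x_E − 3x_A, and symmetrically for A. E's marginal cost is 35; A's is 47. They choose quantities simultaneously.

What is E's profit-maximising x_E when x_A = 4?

Firm E's profit: π = x_E(120 − 4x_E − 3x_A) − 35x_E.
∂π/∂x_E = 85 − 8x_E − 3x_A = 0 ⇒ x_E = 10.625 − 0.375x_A.
At x_A = 4: x_E = 10.625 − 0.375·4 = 9.125.

9.125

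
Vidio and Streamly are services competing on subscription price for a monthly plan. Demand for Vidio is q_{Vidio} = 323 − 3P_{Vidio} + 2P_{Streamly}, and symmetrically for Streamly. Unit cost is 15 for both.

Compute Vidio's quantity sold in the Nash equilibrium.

Vidio's profit: π = (P_{Vidio} − 15)(323 − 3P_{Vidio} + 2P_{Streamly}).
∂π/∂P_{Vidio} = 368 − 6P_{Vidio} + 2P_{Streamly} = 0 ⇒ P_{Vidio} = 184/3 + (1/3)P_{Streamly}.
By symmetry P_{Streamly} = P_{Vidio}; substituting into the reaction function, (2/3)P_{Vidio} = 184/3 and P_{Vidio} = 92.
q_{Vidio} = 323 − 3·92 + 2·92 = 231.

231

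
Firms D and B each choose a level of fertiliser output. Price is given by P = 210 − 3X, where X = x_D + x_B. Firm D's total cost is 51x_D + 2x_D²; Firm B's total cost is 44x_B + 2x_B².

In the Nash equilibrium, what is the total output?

Firm D's profit: π = x_D(210 − 3(x_D + x_B)) − 51x_D − 2x_D².
∂π/∂x_D = 159 − 10x_D − 3x_B = 0, so x_D = 15.9 − 0.3x_B.
By the same steps for B: x_B = 16.6 − 0.3x_D.
Substituting the second reaction function into the first: x_D = 15.9 − 0.3(16.6 − 0.3x_D), which gives 0.91x_D = 10.92 ⇒ x_D = 12.
Then x_B = 16.6 − 0.3·12 = 13.
Total output: 12 + 13 = 25.

25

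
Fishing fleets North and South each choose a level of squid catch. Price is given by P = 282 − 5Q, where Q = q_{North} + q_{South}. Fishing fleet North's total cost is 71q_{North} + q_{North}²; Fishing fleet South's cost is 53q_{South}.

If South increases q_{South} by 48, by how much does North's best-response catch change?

Fishing fleet North's profit: π = q_{North}(282 − 5(q_{North} + q_{South})) − 71q_{North} − q_{North}².
∂π/∂q_{North} = 211 − 12q_{North} − 5q_{South} = 0, so q_{North} = 211/12 − (5/12)q_{South}.
The reaction-function slope is −5/12, so a 48-unit rise in q_{South} moves q_{North} by −5/12 × 48 = −20. North's best response falls — the actions are strategic substitutes.

-20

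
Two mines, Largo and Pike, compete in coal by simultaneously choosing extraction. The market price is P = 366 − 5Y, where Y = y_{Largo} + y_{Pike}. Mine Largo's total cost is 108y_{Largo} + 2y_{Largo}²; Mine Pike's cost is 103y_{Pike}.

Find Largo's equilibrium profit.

847

Mine Largo's profit: π = y_{Largo}(366 − 5(y_{Largo} + y_{Pike})) − 108y_{Largo} − 2y_{Largo}².
∂π/∂y_{Largo} = 258 − 14y_{Largo} − 5y_{Pike} = 0, so y_{Largo} = 129/7 − (5/14)y_{Pike}.
For Pike: ∂π/∂y_{Pike} = 263 − 10y_{Pike} − 5y_{Largo} = 0 ⇒ y_{Pike} = 26.3 − 0.5y_{Largo}.
Plugging y_{Pike} into Largo's best response: y_{Largo} = 129/7 − (5/14)(26.3 − 0.5y_{Largo}) ⇒ (23/28)y_{Largo} = 253/28, so y_{Largo} = 11.
Then y_{Pike} = 26.3 − 0.5·11 = 20.8.
Price P = 366 − 5·31.8 = 207.
Largo's profit: (207 − 108)·11 − 2(11)² = 847.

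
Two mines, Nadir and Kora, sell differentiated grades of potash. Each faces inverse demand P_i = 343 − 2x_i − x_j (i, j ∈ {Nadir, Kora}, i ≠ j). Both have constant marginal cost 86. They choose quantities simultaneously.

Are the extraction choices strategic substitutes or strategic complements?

Mine Nadir's profit: π = x_{Nadir}(343 − 2x_{Nadir} − x_{Kora}) − 86x_{Nadir}.
∂π/∂x_{Nadir} = 257 − 4x_{Nadir} − x_{Kora} = 0 ⇒ x_{Nadir} = 64.25 − 0.25x_{Kora}.
The best-response slope dx_{Nadir}/dx_{Kora} = −0.25 < 0: the reaction function is downward-sloping, so the choices are strategic substitutes.

strategic substitutes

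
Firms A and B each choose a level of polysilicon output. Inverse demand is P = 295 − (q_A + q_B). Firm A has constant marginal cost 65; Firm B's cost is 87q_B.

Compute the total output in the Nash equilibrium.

146

Firm A's profit: π = q_A(295 − (q_A + q_B)) − 65q_A.
∂π/∂q_A = 230 − 2q_A − q_B = 0, so q_A = 115 − 0.5q_B.
By the same steps for B: q_B = 104 − 0.5q_A.
Plugging q_B into A's best response: q_A = 115 − 0.5(104 − 0.5q_A) ⇒ 0.75q_A = 63, so q_A = 84.
Then q_B = 104 − 0.5·84 = 62.
Total output: 84 + 62 = 146.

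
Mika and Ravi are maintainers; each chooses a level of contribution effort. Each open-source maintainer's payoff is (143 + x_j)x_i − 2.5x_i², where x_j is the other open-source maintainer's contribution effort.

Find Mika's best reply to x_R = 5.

29.6

Mika's payoff is (143 + x_R)x_M − 2.5x_M².
∂π/∂x_M = 143 + x_R − 5x_M = 0, so x_M = 28.6 + 0.2x_R.
At x_R = 5: x_M = 28.6 + 0.2·5 = 29.6.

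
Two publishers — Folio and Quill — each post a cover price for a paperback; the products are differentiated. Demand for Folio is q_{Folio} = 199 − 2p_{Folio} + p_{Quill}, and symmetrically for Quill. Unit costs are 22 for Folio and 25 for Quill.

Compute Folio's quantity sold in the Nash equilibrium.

118.8

Folio's profit: π = (p_{Folio} − 22)(199 − 2p_{Folio} + p_{Quill}).
∂π/∂p_{Folio} = 243 − 4p_{Folio} + p_{Quill} = 0 ⇒ p_{Folio} = 60.75 + 0.25p_{Quill}.
Similarly p_{Quill} = 62.25 + 0.25p_{Folio}.
Substituting the second reaction function into the first: p_{Folio} = 60.75 + 0.25(62.25 + 0.25p_{Folio}), which gives 0.9375p_{Folio} = 76.3125 ⇒ p_{Folio} = 81.4.
Then p_{Quill} = 62.25 + 0.25·81.4 = 82.6.
q_{Folio} = 199 − 2·81.4 + 82.6 = 118.8.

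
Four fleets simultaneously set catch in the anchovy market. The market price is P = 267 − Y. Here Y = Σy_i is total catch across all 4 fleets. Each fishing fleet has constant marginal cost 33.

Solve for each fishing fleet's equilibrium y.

A representative fishing fleet's profit is π_i = y_i(267 − Y) − 33y_i, with Y = y_i + Σ_{j≠i} y_j.
First-order condition: 234 − 2y_i − Σ_{j≠i} y_j = 0.
Imposing symmetry (y_j = y for all j) turns Σ_{j≠i} y_j into 3y, so 234 = 5y and y = 46.8.

46.8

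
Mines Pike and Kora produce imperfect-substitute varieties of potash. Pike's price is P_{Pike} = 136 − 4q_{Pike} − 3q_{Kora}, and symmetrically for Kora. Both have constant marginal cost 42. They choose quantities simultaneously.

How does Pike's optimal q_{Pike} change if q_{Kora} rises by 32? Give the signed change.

Mine Pike's profit: π = q_{Pike}(136 − 4q_{Pike} − 3q_{Kora}) − 42q_{Pike}.
∂π/∂q_{Pike} = 94 − 8q_{Pike} − 3q_{Kora} = 0 ⇒ q_{Pike} = 11.75 − 0.375q_{Kora}.
The reaction-function slope is −0.375, so a 32-unit rise in q_{Kora} moves q_{Pike} by −0.375 × 32 = −12. Pike's best response falls — the actions are strategic substitutes.

-12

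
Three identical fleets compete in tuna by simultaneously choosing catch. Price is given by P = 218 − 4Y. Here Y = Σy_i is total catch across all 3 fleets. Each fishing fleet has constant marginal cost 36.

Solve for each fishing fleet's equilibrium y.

11.375

A representative fishing fleet's profit is π_i = y_i(218 − 4Y) − 36y_i, with Y = y_i + Σ_{j≠i} y_j.
First-order condition: 182 − 8y_i − 4Σ_{j≠i} y_j = 0.
With identical fishing fleets, set every y_j = y: then 182 − 8y − 8y = 0, i.e. y = 182/16 = 11.375.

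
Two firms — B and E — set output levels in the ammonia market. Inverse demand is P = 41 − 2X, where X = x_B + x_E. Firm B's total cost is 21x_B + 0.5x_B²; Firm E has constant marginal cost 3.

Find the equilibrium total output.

Firm B's profit: π = x_B(41 − 2(x_B + x_E)) − 21x_B − 0.5x_B².
∂π/∂x_B = 20 − 5x_B − 2x_E = 0, so x_B = 4 − 0.4x_E.
For E: ∂π/∂x_E = 38 − 4x_E − 2x_B = 0 ⇒ x_E = 9.5 − 0.5x_B.
Solving the two reaction functions simultaneously: (1 − (−0.4)(−0.5))x_B = 4 − 0.4·9.5, so 0.8x_B = 0.2 and x_B = 0.25.
Then x_E = 9.5 − 0.5·0.25 = 9.375.
Total output: 0.25 + 9.375 = 9.625.

9.625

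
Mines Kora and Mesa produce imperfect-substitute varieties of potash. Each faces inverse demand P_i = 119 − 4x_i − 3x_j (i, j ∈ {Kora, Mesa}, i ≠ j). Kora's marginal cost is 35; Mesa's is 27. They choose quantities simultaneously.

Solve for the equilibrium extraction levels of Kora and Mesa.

Mine Kora's profit: π = x_{Kora}(119 − 4x_{Kora} − 3x_{Mesa}) − 35x_{Kora}.
∂π/∂x_{Kora} = 84 − 8x_{Kora} − 3x_{Mesa} = 0 ⇒ x_{Kora} = 10.5 − 0.375x_{Mesa}.
Similarly x_{Mesa} = 11.5 − 0.375x_{Kora}.
Solving the two reaction functions simultaneously: (1 − (−0.375)(−0.375))x_{Kora} = 10.5 − 0.375·11.5, so (55/64)x_{Kora} = 6.1875 and x_{Kora} = 7.2.
Then x_{Mesa} = 11.5 − 0.375·7.2 = 8.8.

7.2, 8.8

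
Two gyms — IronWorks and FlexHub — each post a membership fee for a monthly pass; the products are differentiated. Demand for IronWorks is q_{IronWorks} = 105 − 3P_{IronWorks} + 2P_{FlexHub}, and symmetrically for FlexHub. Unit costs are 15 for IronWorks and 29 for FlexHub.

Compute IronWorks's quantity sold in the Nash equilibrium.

IronWorks's profit: π = (P_{IronWorks} − 15)(105 − 3P_{IronWorks} + 2P_{FlexHub}).
∂π/∂P_{IronWorks} = 150 − 6P_{IronWorks} + 2P_{FlexHub} = 0 ⇒ P_{IronWorks} = 25 + (1/3)P_{FlexHub}.
Similarly P_{FlexHub} = 32 + (1/3)P_{IronWorks}.
Substituting the second reaction function into the first: P_{IronWorks} = 25 + (1/3)(32 + (1/3)P_{IronWorks}), which gives (8/9)P_{IronWorks} = 107/3 ⇒ P_{IronWorks} = 40.125.
Then P_{FlexHub} = 32 + (1/3)·40.125 = 45.375.
q_{IronWorks} = 105 − 3·40.125 + 2·45.375 = 75.375.

75.375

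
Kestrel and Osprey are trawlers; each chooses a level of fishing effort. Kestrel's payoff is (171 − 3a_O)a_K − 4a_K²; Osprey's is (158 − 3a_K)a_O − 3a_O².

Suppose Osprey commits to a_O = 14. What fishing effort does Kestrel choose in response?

16.125

Expanding Kestrel's payoff: 171a_K − 3a_Oa_K − 4a_K².
∂π/∂a_K = 171 − 3a_O − 8a_K = 0, so a_K = 21.375 − 0.375a_O.
At a_O = 14: a_K = 21.375 − 0.375·14 = 16.125.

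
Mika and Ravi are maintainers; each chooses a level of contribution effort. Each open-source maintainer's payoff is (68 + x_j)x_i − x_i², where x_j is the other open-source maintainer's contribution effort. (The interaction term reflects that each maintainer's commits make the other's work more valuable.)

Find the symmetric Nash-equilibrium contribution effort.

Mika's payoff is (68 + x_R)x_M − x_M².
∂π/∂x_M = 68 + x_R − 2x_M = 0, so x_M = 34 + 0.5x_R.
Setting x_M = x_R in the reaction function: x_M = 34 + 0.5x_M, so x_M = 34 / 0.5 = 68.

68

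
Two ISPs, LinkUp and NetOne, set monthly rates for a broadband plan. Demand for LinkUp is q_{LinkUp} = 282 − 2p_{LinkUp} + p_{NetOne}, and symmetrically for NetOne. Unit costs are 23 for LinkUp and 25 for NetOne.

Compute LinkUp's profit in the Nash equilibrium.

LinkUp's profit: π = (p_{LinkUp} − 23)(282 − 2p_{LinkUp} + p_{NetOne}).
∂π/∂p_{LinkUp} = 328 − 4p_{LinkUp} + p_{NetOne} = 0 ⇒ p_{LinkUp} = 82 + 0.25p_{NetOne}.
Similarly p_{NetOne} = 83 + 0.25p_{LinkUp}.
Substituting the second reaction function into the first: p_{LinkUp} = 82 + 0.25(83 + 0.25p_{LinkUp}), which gives 0.9375p_{LinkUp} = 102.75 ⇒ p_{LinkUp} = 109.6.
Then p_{NetOne} = 83 + 0.25·109.6 = 110.4.
q_{LinkUp} = 282 − 2·109.6 + 110.4 = 173.2.
Profit = (109.6 − 23)·173.2 = 14999.12.

14999.12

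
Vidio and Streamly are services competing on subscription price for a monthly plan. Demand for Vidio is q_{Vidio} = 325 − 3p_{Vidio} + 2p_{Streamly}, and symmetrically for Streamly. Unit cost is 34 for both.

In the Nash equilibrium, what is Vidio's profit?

15877.6875

Vidio's profit: π = (p_{Vidio} − 34)(325 − 3p_{Vidio} + 2p_{Streamly}).
∂π/∂p_{Vidio} = 427 − 6p_{Vidio} + 2p_{Streamly} = 0 ⇒ p_{Vidio} = 427/6 + (1/3)p_{Streamly}.
The game is symmetric, so in equilibrium p_{Streamly} = p_{Vidio}: the reaction function gives (2/3)p_{Vidio} = 427/6, hence p_{Vidio} = 106.75.
q_{Vidio} = 325 − 3·106.75 + 2·106.75 = 218.25.
Profit = (106.75 − 34)·218.25 = 15877.6875.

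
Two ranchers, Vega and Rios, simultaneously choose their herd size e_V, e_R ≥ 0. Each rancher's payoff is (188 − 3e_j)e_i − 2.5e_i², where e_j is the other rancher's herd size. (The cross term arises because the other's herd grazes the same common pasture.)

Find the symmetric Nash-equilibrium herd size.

Vega's payoff is (188 − 3e_R)e_V − 2.5e_V².
∂π/∂e_V = 188 − 3e_R − 5e_V = 0, so e_V = 37.6 − 0.6e_R.
By symmetry e_R = e_V; substituting into the reaction function, 1.6e_V = 37.6 and e_V = 23.5.

23.5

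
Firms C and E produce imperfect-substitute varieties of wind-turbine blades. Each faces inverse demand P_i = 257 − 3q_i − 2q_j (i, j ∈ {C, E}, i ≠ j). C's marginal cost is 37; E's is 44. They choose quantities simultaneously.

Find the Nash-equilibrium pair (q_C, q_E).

27.9375, 26.1875

Firm C's profit: π = q_C(257 − 3q_C − 2q_E) − 37q_C.
∂π/∂q_C = 220 − 6q_C − 2q_E = 0 ⇒ q_C = 110/3 − (1/3)q_E.
Similarly q_E = 35.5 − (1/3)q_C.
Plugging q_E into C's best response: q_C = 110/3 − (1/3)(35.5 − (1/3)q_C) ⇒ (8/9)q_C = 149/6, so q_C = 27.9375.
Then q_E = 35.5 − (1/3)·27.9375 = 26.1875.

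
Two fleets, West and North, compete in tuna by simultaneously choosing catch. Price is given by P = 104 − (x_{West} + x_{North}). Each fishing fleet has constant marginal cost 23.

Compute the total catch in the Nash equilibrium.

54

Fishing fleet West's profit: π = x_{West}(104 − (x_{West} + x_{North})) − 23x_{West}.
∂π/∂x_{West} = 81 − 2x_{West} − x_{North} = 0, so x_{West} = 40.5 − 0.5x_{North}.
By symmetry x_{North} = x_{West}; substituting into the reaction function, 1.5x_{West} = 40.5 and x_{West} = 27.
Total catch: 27 + 27 = 54.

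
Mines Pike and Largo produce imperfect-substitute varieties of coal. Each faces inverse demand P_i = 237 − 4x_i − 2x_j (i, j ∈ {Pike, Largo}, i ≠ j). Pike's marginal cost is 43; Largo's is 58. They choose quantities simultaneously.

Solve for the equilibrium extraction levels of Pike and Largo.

19.9, 17.4

Mine Pike's profit: π = x_{Pike}(237 − 4x_{Pike} − 2x_{Largo}) − 43x_{Pike}.
∂π/∂x_{Pike} = 194 − 8x_{Pike} − 2x_{Largo} = 0 ⇒ x_{Pike} = 24.25 − 0.25x_{Largo}.
Similarly x_{Largo} = 22.375 − 0.25x_{Pike}.
Substituting the second reaction function into the first: x_{Pike} = 24.25 − 0.25(22.375 − 0.25x_{Pike}), which gives 0.9375x_{Pike} = 597/32 ⇒ x_{Pike} = 19.9.
Then x_{Largo} = 22.375 − 0.25·19.9 = 17.4.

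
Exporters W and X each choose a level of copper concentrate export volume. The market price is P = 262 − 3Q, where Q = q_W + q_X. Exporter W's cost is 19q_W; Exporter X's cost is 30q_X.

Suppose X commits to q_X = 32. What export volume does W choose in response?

Exporter W's profit: π = q_W(262 − 3(q_W + q_X)) − 19q_W.
∂π/∂q_W = 243 − 6q_W − 3q_X = 0, so q_W = 40.5 − 0.5q_X.
At q_X = 32: q_W = 40.5 − 0.5·32 = 24.5.

24.5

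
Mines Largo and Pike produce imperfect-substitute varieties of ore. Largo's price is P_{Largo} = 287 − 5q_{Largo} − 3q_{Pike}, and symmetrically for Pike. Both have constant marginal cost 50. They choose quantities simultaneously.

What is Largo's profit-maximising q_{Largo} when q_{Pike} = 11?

Mine Largo's profit: π = q_{Largo}(287 − 5q_{Largo} − 3q_{Pike}) − 50q_{Largo}.
∂π/∂q_{Largo} = 237 − 10q_{Largo} − 3q_{Pike} = 0 ⇒ q_{Largo} = 23.7 − 0.3q_{Pike}.
At q_{Pike} = 11: q_{Largo} = 23.7 − 0.3·11 = 20.4.

20.4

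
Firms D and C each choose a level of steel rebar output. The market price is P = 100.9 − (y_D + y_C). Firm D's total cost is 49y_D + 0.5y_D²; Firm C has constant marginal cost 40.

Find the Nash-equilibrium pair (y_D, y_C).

8.58, 26.16

Firm D's profit: π = y_D(100.9 − (y_D + y_C)) − 49y_D − 0.5y_D².
∂π/∂y_D = 51.9 − 3y_D − y_C = 0, so y_D = 17.3 − (1/3)y_C.
For C: ∂π/∂y_C = 60.9 − 2y_C − y_D = 0 ⇒ y_C = 30.45 − 0.5y_D.
Solving the two reaction functions simultaneously: (1 − (−1/3)(−0.5))y_D = 17.3 − (1/3)·30.45, so (5/6)y_D = 7.15 and y_D = 8.58.
Then y_C = 30.45 − 0.5·8.58 = 26.16.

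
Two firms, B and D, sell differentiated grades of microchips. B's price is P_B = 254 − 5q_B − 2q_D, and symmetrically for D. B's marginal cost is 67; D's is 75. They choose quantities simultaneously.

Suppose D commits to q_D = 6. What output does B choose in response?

17.5

Firm B's profit: π = q_B(254 − 5q_B − 2q_D) − 67q_B.
∂π/∂q_B = 187 − 10q_B − 2q_D = 0 ⇒ q_B = 18.7 − 0.2q_D.
At q_D = 6: q_B = 18.7 − 0.2·6 = 17.5.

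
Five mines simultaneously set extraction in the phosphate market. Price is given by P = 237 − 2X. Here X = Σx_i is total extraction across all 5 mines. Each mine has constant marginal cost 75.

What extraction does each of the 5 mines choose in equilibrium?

A representative mine's profit is π_i = x_i(237 − 2X) − 75x_i, with X = x_i + Σ_{j≠i} x_j.
First-order condition: 162 − 4x_i − 2Σ_{j≠i} x_j = 0.
With identical mines, set every x_j = x: then 162 − 4x − 8x = 0, i.e. x = 162/12 = 13.5.

13.5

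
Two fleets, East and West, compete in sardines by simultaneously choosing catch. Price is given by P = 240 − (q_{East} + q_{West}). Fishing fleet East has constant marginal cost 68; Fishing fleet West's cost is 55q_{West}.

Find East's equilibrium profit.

Fishing fleet East's profit: π = q_{East}(240 − (q_{East} + q_{West})) − 68q_{East}.
∂π/∂q_{East} = 172 − 2q_{East} − q_{West} = 0, so q_{East} = 86 − 0.5q_{West}.
By the same steps for West: q_{West} = 92.5 − 0.5q_{East}.
Plugging q_{West} into East's best response: q_{East} = 86 − 0.5(92.5 − 0.5q_{East}) ⇒ 0.75q_{East} = 39.75, so q_{East} = 53.
Then q_{West} = 92.5 − 0.5·53 = 66.
Price P = 240 − 119 = 121.
East's profit: (121 − 68)·53 = 2809.

2809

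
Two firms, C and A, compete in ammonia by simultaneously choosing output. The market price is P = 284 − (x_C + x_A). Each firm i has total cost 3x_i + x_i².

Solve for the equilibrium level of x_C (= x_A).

Firm C's profit: π = x_C(284 − (x_C + x_A)) − 3x_C − x_C².
∂π/∂x_C = 281 − 4x_C − x_A = 0, so x_C = 70.25 − 0.25x_A.
By symmetry x_A = x_C; substituting into the reaction function, 1.25x_C = 70.25 and x_C = 56.2.

56.2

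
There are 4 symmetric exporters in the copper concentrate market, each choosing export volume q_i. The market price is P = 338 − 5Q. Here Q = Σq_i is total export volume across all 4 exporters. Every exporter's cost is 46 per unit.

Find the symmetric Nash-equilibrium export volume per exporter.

A representative exporter's profit is π_i = q_i(338 − 5Q) − 46q_i, with Q = q_i + Σ_{j≠i} q_j.
First-order condition: 292 − 10q_i − 5Σ_{j≠i} q_j = 0.
In a symmetric equilibrium every exporter chooses the same q, so Σ_{j≠i} q_j = 3q. The condition becomes 292 − 25q = 0, giving q = 292/25 = 11.68.

11.68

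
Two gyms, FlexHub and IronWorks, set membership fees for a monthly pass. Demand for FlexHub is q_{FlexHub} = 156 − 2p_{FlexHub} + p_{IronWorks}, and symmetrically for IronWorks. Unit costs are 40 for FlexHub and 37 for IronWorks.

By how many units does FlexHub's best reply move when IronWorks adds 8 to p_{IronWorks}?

FlexHub's profit: π = (p_{FlexHub} − 40)(156 − 2p_{FlexHub} + p_{IronWorks}).
∂π/∂p_{FlexHub} = 236 − 4p_{FlexHub} + p_{IronWorks} = 0 ⇒ p_{FlexHub} = 59 + 0.25p_{IronWorks}.
The reaction-function slope is 0.25, so an 8-unit rise in p_{IronWorks} moves p_{FlexHub} by 0.25 × 8 = 2. FlexHub's best response rises — the actions are strategic complements.

2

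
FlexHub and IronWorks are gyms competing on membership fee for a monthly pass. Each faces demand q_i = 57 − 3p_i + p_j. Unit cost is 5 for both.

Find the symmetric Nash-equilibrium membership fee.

FlexHub's profit: π = (p_{FlexHub} − 5)(57 − 3p_{FlexHub} + p_{IronWorks}).
∂π/∂p_{FlexHub} = 72 − 6p_{FlexHub} + p_{IronWorks} = 0 ⇒ p_{FlexHub} = 12 + (1/6)p_{IronWorks}.
The game is symmetric, so in equilibrium p_{IronWorks} = p_{FlexHub}: the reaction function gives (5/6)p_{FlexHub} = 12, hence p_{FlexHub} = 14.4.

14.4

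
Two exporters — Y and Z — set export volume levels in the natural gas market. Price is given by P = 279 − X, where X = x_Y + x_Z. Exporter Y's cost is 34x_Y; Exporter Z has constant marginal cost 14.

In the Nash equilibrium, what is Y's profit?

5625

Exporter Y's profit: π = x_Y(279 − (x_Y + x_Z)) − 34x_Y.
∂π/∂x_Y = 245 − 2x_Y − x_Z = 0, so x_Y = 122.5 − 0.5x_Z.
By the same steps for Z: x_Z = 132.5 − 0.5x_Y.
Plugging x_Z into Y's best response: x_Y = 122.5 − 0.5(132.5 − 0.5x_Y) ⇒ 0.75x_Y = 56.25, so x_Y = 75.
Then x_Z = 132.5 − 0.5·75 = 95.
Price P = 279 − 170 = 109.
Y's profit: (109 − 34)·75 = 5625.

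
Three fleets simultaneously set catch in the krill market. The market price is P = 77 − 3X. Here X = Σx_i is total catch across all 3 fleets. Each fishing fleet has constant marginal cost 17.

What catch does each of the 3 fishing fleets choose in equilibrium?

A representative fishing fleet's profit is π_i = x_i(77 − 3X) − 17x_i, with X = x_i + Σ_{j≠i} x_j.
First-order condition: 60 − 6x_i − 3Σ_{j≠i} x_j = 0.
Imposing symmetry (x_j = x for all j) turns Σ_{j≠i} x_j into 2x, so 60 = 12x and x = 5.

5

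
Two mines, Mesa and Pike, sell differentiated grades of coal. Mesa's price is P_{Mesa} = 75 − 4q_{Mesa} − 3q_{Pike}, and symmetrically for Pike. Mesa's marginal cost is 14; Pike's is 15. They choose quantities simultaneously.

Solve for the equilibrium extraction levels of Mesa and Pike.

Mine Mesa's profit: π = q_{Mesa}(75 − 4q_{Mesa} − 3q_{Pike}) − 14q_{Mesa}.
∂π/∂q_{Mesa} = 61 − 8q_{Mesa} − 3q_{Pike} = 0 ⇒ q_{Mesa} = 7.625 − 0.375q_{Pike}.
Similarly q_{Pike} = 7.5 − 0.375q_{Mesa}.
Solving the two reaction functions simultaneously: (1 − (−0.375)(−0.375))q_{Mesa} = 7.625 − 0.375·7.5, so (55/64)q_{Mesa} = 4.8125 and q_{Mesa} = 5.6.
Then q_{Pike} = 7.5 − 0.375·5.6 = 5.4.

5.6, 5.4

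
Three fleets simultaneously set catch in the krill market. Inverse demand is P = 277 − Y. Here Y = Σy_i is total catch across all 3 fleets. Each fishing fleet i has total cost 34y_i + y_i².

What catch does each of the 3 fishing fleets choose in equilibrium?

40.5

A representative fishing fleet's profit is π_i = y_i(277 − Y) − 34y_i − y_i², with Y = y_i + Σ_{j≠i} y_j.
First-order condition: 243 − 4y_i − Σ_{j≠i} y_j = 0.
With identical fishing fleets, set every y_j = y: then 243 − 4y − 2y = 0, i.e. y = 243/6 = 40.5.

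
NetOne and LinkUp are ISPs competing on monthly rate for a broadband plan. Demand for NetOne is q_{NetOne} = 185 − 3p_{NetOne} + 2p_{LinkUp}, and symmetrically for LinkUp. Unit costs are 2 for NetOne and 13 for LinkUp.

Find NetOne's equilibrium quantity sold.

143.4375

NetOne's profit: π = (p_{NetOne} − 2)(185 − 3p_{NetOne} + 2p_{LinkUp}).
∂π/∂p_{NetOne} = 191 − 6p_{NetOne} + 2p_{LinkUp} = 0 ⇒ p_{NetOne} = 191/6 + (1/3)p_{LinkUp}.
Similarly p_{LinkUp} = 112/3 + (1/3)p_{NetOne}.
Plugging p_{LinkUp} into NetOne's best response: p_{NetOne} = 191/6 + (1/3)(112/3 + (1/3)p_{NetOne}) ⇒ (8/9)p_{NetOne} = 797/18, so p_{NetOne} = 49.8125.
Then p_{LinkUp} = 112/3 + (1/3)·49.8125 = 53.9375.
q_{NetOne} = 185 − 3·49.8125 + 2·53.9375 = 143.4375.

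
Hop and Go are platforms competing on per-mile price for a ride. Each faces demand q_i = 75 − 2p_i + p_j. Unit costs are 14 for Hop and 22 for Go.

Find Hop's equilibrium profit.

Hop's profit: π = (p_{Hop} − 14)(75 − 2p_{Hop} + p_{Go}).
∂π/∂p_{Hop} = 103 − 4p_{Hop} + p_{Go} = 0 ⇒ p_{Hop} = 25.75 + 0.25p_{Go}.
Similarly p_{Go} = 29.75 + 0.25p_{Hop}.
Plugging p_{Go} into Hop's best response: p_{Hop} = 25.75 + 0.25(29.75 + 0.25p_{Hop}) ⇒ 0.9375p_{Hop} = 33.1875, so p_{Hop} = 35.4.
Then p_{Go} = 29.75 + 0.25·35.4 = 38.6.
q_{Hop} = 75 − 2·35.4 + 38.6 = 42.8.
Profit = (35.4 − 14)·42.8 = 915.92.

915.92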